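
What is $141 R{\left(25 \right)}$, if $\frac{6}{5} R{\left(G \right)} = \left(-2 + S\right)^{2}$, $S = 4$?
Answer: $470$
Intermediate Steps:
$R{\left(G \right)} = \frac{10}{3}$ ($R{\left(G \right)} = \frac{5 \left(-2 + 4\right)^{2}}{6} = \frac{5 \cdot 2^{2}}{6} = \frac{5}{6} \cdot 4 = \frac{10}{3}$)
$141 R{\left(25 \right)} = 141 \cdot \frac{10}{3} = 470$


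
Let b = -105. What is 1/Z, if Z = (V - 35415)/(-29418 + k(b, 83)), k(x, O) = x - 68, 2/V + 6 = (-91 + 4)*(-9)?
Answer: 22992207/27517453 ≈ 0.83555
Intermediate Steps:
V = 2/777 (V = 2/(-6 + (-91 + 4)*(-9)) = 2/(-6 - 87*(-9)) = 2/(-6 + 783) = 2/777 ≈ 0.0025740)
k(x, O) = -68 + x
Z = 27517453/22992207 (Z = (2/777 - 35415)/(-29418 + (-68 - 105)) = -27517453/(777*(-29418 - 173)) = -27517453/777/(-29591) = -27517453/777*(-1/29591) = 27517453/22992207 ≈ 1.1968)
1/Z = 1/(27517453/22992207) = 22992207/27517453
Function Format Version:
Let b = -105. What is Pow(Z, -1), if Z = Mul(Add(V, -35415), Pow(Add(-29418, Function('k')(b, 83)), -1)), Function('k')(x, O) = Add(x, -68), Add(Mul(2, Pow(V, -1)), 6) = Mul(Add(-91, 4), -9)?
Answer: Rational(22992207, 27517453) ≈ 0.83555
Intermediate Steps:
V = Rational(2, 777) (V = Mul(2, Pow(Add(-6, Mul(Add(-91, 4), -9)), -1)) = Mul(2, Pow(Add(-6, Mul(-87, -9)), -1)) = Mul(2, Pow(Add(-6, 783), -1)) = Mul(2, Pow(777, -1)) = Mul(2, Rational(1, 777)) = Rational(2, 777) ≈ 0.0025740)
Function('k')(x, O) = Add(-68, x)
Z = Rational(27517453, 22992207) (Z = Mul(Add(Rational(2, 777), -35415), Pow(Add(-29418, Add(-68, -105)), -1)) = Mul(Rational(-27517453, 777), Pow(Add(-29418, -173), -1)) = Mul(Rational(-27517453, 777), Pow(-29591, -1)) = Mul(Rational(-27517453, 777), Rational(-1, 29591)) = Rational(27517453, 22992207) ≈ 1.1968)
Pow(Z, -1) = Pow(Rational(27517453, 22992207), -1) = Rational(22992207, 27517453)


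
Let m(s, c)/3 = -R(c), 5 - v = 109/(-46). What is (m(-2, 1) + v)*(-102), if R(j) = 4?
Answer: 10863/23 ≈ 472.30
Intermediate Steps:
v = 339/46 (v = 5 - 109/(-46) = 5 - 109*(-1)/46 = 5 - 1*(-109/46) = 5 + 109/46 = 339/46 ≈ 7.3696)
m(s, c) = -12 (m(s, c) = 3*(-1*4) = 3*(-4) = -12)
(m(-2, 1) + v)*(-102) = (-12 + 339/46)*(-102) = -213/46*(-102) = 10863/23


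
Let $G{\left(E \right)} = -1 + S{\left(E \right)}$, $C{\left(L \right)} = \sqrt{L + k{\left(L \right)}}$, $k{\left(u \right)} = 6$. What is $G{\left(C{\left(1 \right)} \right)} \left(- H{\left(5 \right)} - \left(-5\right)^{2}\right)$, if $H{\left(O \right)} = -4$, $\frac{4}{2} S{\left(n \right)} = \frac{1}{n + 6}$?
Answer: $\frac{546}{29} + \frac{21 \sqrt{7}}{58} \approx 19.786$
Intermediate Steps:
$S{\left(n \right)} = \frac{1}{2 \left(6 + n\right)}$ ($S{\left(n \right)} = \frac{1}{2 \left(n + 6\right)} = \frac{1}{2 \left(6 + n\right)}$)
$C{\left(L \right)} = \sqrt{6 + L}$ ($C{\left(L \right)} = \sqrt{L + 6} = \sqrt{6 + L}$)
$G{\left(E \right)} = -1 + \frac{1}{2 \left(6 + E\right)}$
$G{\left(C{\left(1 \right)} \right)} \left(- H{\left(5 \right)} - \left(-5\right)^{2}\right) = \frac{- \frac{11}{2} - \sqrt{6 + 1}}{6 + \sqrt{6 + 1}} \left(\left(-1\right) \left(-4\right) - \left(-5\right)^{2}\right) = \frac{- \frac{11}{2} - \sqrt{7}}{6 + \sqrt{7}} \left(4 - 25\right) = \frac{- \frac{11}{2} - \sqrt{7}}{6 + \sqrt{7}} \left(-21\right) = - \frac{21 \left(- \frac{11}{2} - \sqrt{7}\right)}{6 + \sqrt{7}}$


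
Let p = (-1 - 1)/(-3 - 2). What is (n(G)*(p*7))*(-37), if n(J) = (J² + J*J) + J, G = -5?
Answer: -4662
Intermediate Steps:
p = ⅖ (p = -2/(-5) = -2*(-⅕) = ⅖ ≈ 0.40000)
n(J) = J + 2*J² (n(J) = (J² + J²) + J = 2*J² + J = J + 2*J²)
(n(G)*(p*7))*(-37) = ((-5*(1 + 2*(-5)))*((⅖)*7))*(-37) = (-5*(1 - 10)*(14/5))*(-37) = (-5*(-9)*(14/5))*(-37) = (45*(14/5))*(-37) = 126*(-37) = -4662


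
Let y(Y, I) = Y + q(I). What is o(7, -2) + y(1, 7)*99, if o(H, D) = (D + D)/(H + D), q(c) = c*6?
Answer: 21281/5 ≈ 4256.2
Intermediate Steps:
q(c) = 6*c
y(Y, I) = Y + 6*I
o(H, D) = 2*D/(D + H) (o(H, D) = (2*D)/(D + H) = 2*D/(D + H))
o(7, -2) + y(1, 7)*99 = 2*(-2)/(-2 + 7) + (1 + 6*7)*99 = 2*(-2)/5 + (1 + 42)*99 = 2*(-2)*(1/5) + 43*99 = -4/5 + 4257 = 21281/5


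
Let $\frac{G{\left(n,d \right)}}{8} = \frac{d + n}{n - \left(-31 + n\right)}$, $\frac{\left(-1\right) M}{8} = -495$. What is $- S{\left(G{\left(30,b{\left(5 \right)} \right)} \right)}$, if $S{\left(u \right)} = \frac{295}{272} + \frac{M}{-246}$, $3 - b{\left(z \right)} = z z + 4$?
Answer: $\frac{167425}{11152} \approx 15.013$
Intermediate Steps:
$M = 3960$ ($M = \left(-8\right) \left(-495\right) = 3960$)
$b{\left(z \right)} = -1 - z^{2}$ ($b{\left(z \right)} = 3 - \left(z z + 4\right) = 3 - \left(z^{2} + 4\right) = 3 - \left(4 + z^{2}\right) = -1 - z^{2}$)
$G{\left(n,d \right)} = \frac{8 d}{31} + \frac{8 n}{31}$ ($G{\left(n,d \right)} = 8 \frac{d + n}{n - \left(-31 + n\right)} = 8 \frac{d + n}{31} = 8 \left(d + n\right) \frac{1}{31} = 8 \left(\frac{d}{31} + \frac{n}{31}\right) = \frac{8 d}{31} + \frac{8 n}{31}$)
$S{\left(u \right)} = - \frac{167425}{11152}$ ($S{\left(u \right)} = \frac{295}{272} + \frac{3960}{-246} = 295 \cdot \frac{1}{272} + 3960 \left(- \frac{1}{246}\right) = \frac{295}{272} - \frac{660}{41} = - \frac{167425}{11152}$)
$- S{\left(G{\left(30,b{\left(5 \right)} \right)} \right)} = \left(-1\right) \left(- \frac{167425}{11152}\right) = \frac{167425}{11152}$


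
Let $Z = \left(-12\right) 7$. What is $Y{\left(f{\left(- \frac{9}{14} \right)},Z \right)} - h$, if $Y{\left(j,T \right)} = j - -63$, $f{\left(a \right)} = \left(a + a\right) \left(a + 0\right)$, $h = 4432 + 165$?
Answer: $- \frac{444251}{98} \approx -4533.2$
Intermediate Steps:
$h = 4597$
$Z = -84$
$f{\left(a \right)} = 2 a^{2}$ ($f{\left(a \right)} = 2 a a = 2 a^{2}$)
$Y{\left(j,T \right)} = 63 + j$ ($Y{\left(j,T \right)} = j + 63 = 63 + j$)
$Y{\left(f{\left(- \frac{9}{14} \right)},Z \right)} - h = \left(63 + 2 \left(- \frac{9}{14}\right)^{2}\right) - 4597 = \left(63 + 2 \cdot \frac{81}{196}\right) - 4597 = \left(63 + \frac{81}{98}\right) - 4597 = \frac{6255}{98} - 4597 = - \frac{444251}{98}$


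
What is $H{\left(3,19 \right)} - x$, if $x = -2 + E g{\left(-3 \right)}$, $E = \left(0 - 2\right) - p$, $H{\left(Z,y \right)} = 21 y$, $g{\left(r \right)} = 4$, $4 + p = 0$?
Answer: $393$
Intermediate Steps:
$p = -4$ ($p = -4 + 0 = -4$)
$E = 2$ ($E = \left(0 - 2\right) - -4 = \left(0 - 2\right) + 4 = -2 + 4 = 2$)
$x = 6$ ($x = -2 + 2 \cdot 4 = -2 + 8 = 6$)
$H{\left(3,19 \right)} - x = 21 \cdot 19 - 6 = 399 - 6 = 393$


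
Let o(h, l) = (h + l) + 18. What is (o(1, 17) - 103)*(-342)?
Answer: 22914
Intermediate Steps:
o(h, l) = 18 + h + l
(o(1, 17) - 103)*(-342) = ((18 + 1 + 17) - 103)*(-342) = (36 - 103)*(-342) = -67*(-342) = 22914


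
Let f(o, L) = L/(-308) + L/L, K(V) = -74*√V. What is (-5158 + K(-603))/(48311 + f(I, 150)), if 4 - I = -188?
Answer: -794332/7439973 - 11396*I*√67/2479991 ≈ -0.10677 - 0.037613*I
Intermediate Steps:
I = 192 (I = 4 - 1*(-188) = 4 + 188 = 192)
f(o, L) = 1 - L/308 (f(o, L) = L*(-1/308) + 1 = -L/308 + 1 = 1 - L/308)
(-5158 + K(-603))/(48311 + f(I, 150)) = (-5158 - 222*I*√67)/(48311 + (1 - 1/308*150)) = (-5158 - 222*I*√67)/(48311 + (1 - 75/154)) = (-5158 - 222*I*√67)/(48311 + 79/154) = (-5158 - 222*I*√67)/(7439973/154) = (-5158 - 222*I*√67)*(154/7439973) = -794332/7439973 - 11396*I*√67/2479991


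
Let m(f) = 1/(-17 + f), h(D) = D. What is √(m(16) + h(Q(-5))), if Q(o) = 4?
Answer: √3 ≈ 1.7320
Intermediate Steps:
√(m(16) + h(Q(-5))) = √(1/(-17 + 16) + 4) = √(1/(-1) + 4) = √(-1 + 4) = √3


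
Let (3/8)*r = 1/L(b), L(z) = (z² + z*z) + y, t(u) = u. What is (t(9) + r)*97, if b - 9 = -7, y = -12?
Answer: 2425/3 ≈ 808.33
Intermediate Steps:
b = 2 (b = 9 - 7 = 2)
L(z) = -12 + 2*z² (L(z) = (z² + z*z) - 12 = (z² + z²) - 12 = 2*z² - 12 = -12 + 2*z²)
r = -⅔ (r = 8/(3*(-12 + 2*2²)) = 8/(3*(-12 + 2*4)) = 8/(3*(-12 + 8)) = (8/3)/(-4) = (8/3)*(-¼) = -⅔ ≈ -0.66667)
(t(9) + r)*97 = (9 - ⅔)*97 = (25/3)*97 = 2425/3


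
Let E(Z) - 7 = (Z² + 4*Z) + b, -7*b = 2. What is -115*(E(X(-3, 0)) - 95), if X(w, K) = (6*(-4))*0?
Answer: 71070/7 ≈ 10153.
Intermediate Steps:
X(w, K) = 0 (X(w, K) = -24*0 = 0)
b = -2/7 (b = -⅐*2 = -2/7 ≈ -0.28571)
E(Z) = 47/7 + Z² + 4*Z (E(Z) = 7 + ((Z² + 4*Z) - 2/7) = 7 + (-2/7 + Z² + 4*Z) = 47/7 + Z² + 4*Z)
-115*(E(X(-3, 0)) - 95) = -115*((47/7 + 0² + 4*0) - 95) = -115*((47/7 + 0 + 0) - 95) = -115*(47/7 - 95) = -115*(-618/7) = 71070/7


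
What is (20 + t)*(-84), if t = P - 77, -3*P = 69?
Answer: 6720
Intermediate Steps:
P = -23 (P = -1/3*69 = -23)
t = -100 (t = -23 - 77 = -100)
(20 + t)*(-84) = (20 - 100)*(-84) = -80*(-84) = 6720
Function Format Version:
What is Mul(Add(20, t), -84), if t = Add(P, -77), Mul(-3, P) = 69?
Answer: 6720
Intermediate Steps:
P = -23 (P = Mul(Rational(-1, 3), 69) = -23)
t = -100 (t = Add(-23, -77) = -100)
Mul(Add(20, t), -84) = Mul(Add(20, -100), -84) = Mul(-80, -84) = 6720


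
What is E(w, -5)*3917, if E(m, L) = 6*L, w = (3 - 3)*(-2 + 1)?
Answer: -117510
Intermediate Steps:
w = 0 (w = 0*(-1) = 0)
E(w, -5)*3917 = (6*(-5))*3917 = -30*3917 = -117510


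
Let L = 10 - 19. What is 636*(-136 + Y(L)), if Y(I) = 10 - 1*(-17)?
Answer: -69324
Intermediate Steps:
L = -9
Y(I) = 27 (Y(I) = 10 + 17 = 27)
636*(-136 + Y(L)) = 636*(-136 + 27) = 636*(-109) = -69324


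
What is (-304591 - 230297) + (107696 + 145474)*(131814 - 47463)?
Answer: 21354607782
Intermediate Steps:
(-304591 - 230297) + (107696 + 145474)*(131814 - 47463) = -534888 + 253170*84351 = -534888 + 21355142670 = 21354607782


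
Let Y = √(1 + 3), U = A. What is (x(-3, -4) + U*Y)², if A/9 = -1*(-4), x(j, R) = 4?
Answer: 5776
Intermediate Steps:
A = 36 (A = 9*(-1*(-4)) = 9*4 = 36)
U = 36
Y = 2 (Y = √4 = 2)
(x(-3, -4) + U*Y)² = (4 + 36*2)² = (4 + 72)² = 76² = 5776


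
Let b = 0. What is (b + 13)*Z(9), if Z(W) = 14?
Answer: 182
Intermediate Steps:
(b + 13)*Z(9) = (0 + 13)*14 = 13*14 = 182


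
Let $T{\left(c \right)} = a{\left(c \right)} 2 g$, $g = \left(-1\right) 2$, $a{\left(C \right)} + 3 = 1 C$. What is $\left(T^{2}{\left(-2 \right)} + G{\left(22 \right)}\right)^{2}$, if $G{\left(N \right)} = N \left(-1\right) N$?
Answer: $7056$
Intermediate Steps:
$a{\left(C \right)} = -3 + C$ ($a{\left(C \right)} = -3 + 1 C = -3 + C$)
$G{\left(N \right)} = - N^{2}$ ($G{\left(N \right)} = - N N = - N^{2}$)
$g = -2$
$T{\left(c \right)} = 12 - 4 c$ ($T{\left(c \right)} = \left(-3 + c\right) 2 \left(-2\right) = \left(-6 + 2 c\right) \left(-2\right) = 12 - 4 c$)
$\left(T^{2}{\left(-2 \right)} + G{\left(22 \right)}\right)^{2} = \left(\left(12 - -8\right)^{2} - 22^{2}\right)^{2} = \left(\left(12 + 8\right)^{2} - 484\right)^{2} = \left(20^{2} - 484\right)^{2} = \left(400 - 484\right)^{2} = \left(-84\right)^{2} = 7056$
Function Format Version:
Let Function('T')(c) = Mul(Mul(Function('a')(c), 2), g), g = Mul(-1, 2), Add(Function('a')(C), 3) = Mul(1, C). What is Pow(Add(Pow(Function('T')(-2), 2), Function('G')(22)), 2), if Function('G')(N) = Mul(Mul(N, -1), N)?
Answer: 7056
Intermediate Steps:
Function('a')(C) = Add(-3, C) (Function('a')(C) = Add(-3, Mul(1, C)) = Add(-3, C))
Function('G')(N) = Mul(-1, Pow(N, 2)) (Function('G')(N) = Mul(Mul(-1, N), N) = Mul(-1, Pow(N, 2)))
g = -2
Function('T')(c) = Add(12, Mul(-4, c)) (Function('T')(c) = Mul(Mul(Add(-3, c), 2), -2) = Mul(Add(-6, Mul(2, c)), -2) = Add(12, Mul(-4, c)))
Pow(Add(Pow(Function('T')(-2), 2), Function('G')(22)), 2) = Pow(Add(Pow(Add(12, Mul(-4, -2)), 2), Mul(-1, Pow(22, 2))), 2) = Pow(Add(Pow(Add(12, 8), 2), Mul(-1, 484)), 2) = Pow(Add(Pow(20, 2), -484), 2) = Pow(Add(400, -484), 2) = Pow(-84, 2) = 7056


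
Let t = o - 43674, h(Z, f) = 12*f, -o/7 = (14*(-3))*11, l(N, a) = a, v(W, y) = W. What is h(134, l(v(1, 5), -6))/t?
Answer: 3/1685 ≈ 0.0017804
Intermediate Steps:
o = 3234 (o = -7*14*(-3)*11 = -(-294)*11 = -7*(-462) = 3234)
t = -40440 (t = 3234 - 43674 = -40440)
h(134, l(v(1, 5), -6))/t = (12*(-6))/(-40440) = -72*(-1/40440) = 3/1685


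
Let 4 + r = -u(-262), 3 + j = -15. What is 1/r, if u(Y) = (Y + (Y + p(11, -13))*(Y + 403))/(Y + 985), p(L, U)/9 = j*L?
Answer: 723/285574 ≈ 0.0025317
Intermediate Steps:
j = -18 (j = -3 - 15 = -18)
p(L, U) = -162*L (p(L, U) = 9*(-18*L) = -162*L)
u(Y) = (Y + (-1782 + Y)*(403 + Y))/(985 + Y) (u(Y) = (Y + (Y - 162*11)*(Y + 403))/(Y + 985) = (Y + (Y - 1782)*(403 + Y))/(985 + Y) = (Y + (-1782 + Y)*(403 + Y))/(985 + Y))
r = 285574/723 (r = -4 - (-718146 + (-262)² - 1378*(-262))/(985 - 262) = -4 - (-718146 + 68644 + 361036)/723 = -4 - (-288466)/723 = -4 - 1*(-288466/723) = -4 + 288466/723 = 285574/723 ≈ 394.98)
1/r = 1/(285574/723) = 723/285574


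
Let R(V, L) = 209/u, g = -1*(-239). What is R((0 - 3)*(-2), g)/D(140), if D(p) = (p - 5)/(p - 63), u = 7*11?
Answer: 209/135 ≈ 1.5481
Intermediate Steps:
u = 77
D(p) = (-5 + p)/(-63 + p)
g = 239
R(V, L) = 19/7 (R(V, L) = 209/77 = 209*(1/77) = 19/7)
R((0 - 3)*(-2), g)/D(140) = 19/(7*(((-5 + 140)/(-63 + 140)))) = 19/(7*((135/77))) = 19/(7*(((1/77)*135))) = 19/(7*(135/77)) = (19/7)*(77/135) = 209/135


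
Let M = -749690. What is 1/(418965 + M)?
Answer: -1/330725 ≈ -3.0237e-6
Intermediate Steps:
1/(418965 + M) = 1/(418965 - 749690) = 1/(-330725) = -1/330725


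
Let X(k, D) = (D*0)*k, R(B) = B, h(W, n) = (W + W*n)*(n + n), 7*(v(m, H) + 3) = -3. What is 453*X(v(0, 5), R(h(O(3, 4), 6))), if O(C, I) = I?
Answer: 0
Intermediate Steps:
v(m, H) = -24/7 (v(m, H) = -3 + (⅐)*(-3) = -3 - 3/7 = -24/7)
h(W, n) = 2*n*(W + W*n) (h(W, n) = (W + W*n)*(2*n) = 2*n*(W + W*n))
X(k, D) = 0 (X(k, D) = 0*k = 0)
453*X(v(0, 5), R(h(O(3, 4), 6))) = 453*0 = 0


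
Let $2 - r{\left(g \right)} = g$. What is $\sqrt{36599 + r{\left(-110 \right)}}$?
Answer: $3 \sqrt{4079} \approx 191.6$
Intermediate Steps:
$r{\left(g \right)} = 2 - g$
$\sqrt{36599 + r{\left(-110 \right)}} = \sqrt{36599 + \left(2 - -110\right)} = \sqrt{36599 + \left(2 + 110\right)} = \sqrt{36599 + 112} = \sqrt{36711} = 3 \sqrt{4079}$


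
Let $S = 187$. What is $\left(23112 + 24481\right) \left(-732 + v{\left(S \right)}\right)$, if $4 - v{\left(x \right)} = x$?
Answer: $-43547595$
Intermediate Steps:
$v{\left(x \right)} = 4 - x$
$\left(23112 + 24481\right) \left(-732 + v{\left(S \right)}\right) = \left(23112 + 24481\right) \left(-732 + \left(4 - 187\right)\right) = 47593 \left(-732 + \left(4 - 187\right)\right) = 47593 \left(-732 - 183\right) = 47593 \left(-915\right) = -43547595$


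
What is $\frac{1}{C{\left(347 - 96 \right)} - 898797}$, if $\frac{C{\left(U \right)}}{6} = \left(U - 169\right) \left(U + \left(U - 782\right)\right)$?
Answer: $- \frac{1}{1036557} \approx -9.6473 \cdot 10^{-7}$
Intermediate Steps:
$C{\left(U \right)} = 6 \left(-782 + 2 U\right) \left(-169 + U\right)$ ($C{\left(U \right)} = 6 \left(U - 169\right) \left(U + \left(U - 782\right)\right) = 6 \left(-169 + U\right) \left(U + \left(-782 + U\right)\right) = 6 \left(-169 + U\right) \left(-782 + 2 U\right) = 6 \left(-782 + 2 U\right) \left(-169 + U\right)$)
$\frac{1}{C{\left(347 - 96 \right)} - 898797} = \frac{1}{\left(792948 - 6720 \left(347 - 96\right) + 12 \left(347 - 96\right)^{2}\right) - 898797} = \frac{1}{\left(792948 - 1686720 + 12 \cdot 251^{2}\right) - 898797} = \frac{1}{\left(792948 - 1686720 + 12 \cdot 63001\right) - 898797} = \frac{1}{\left(792948 - 1686720 + 756012\right) - 898797} = \frac{1}{-137760 - 898797} = \frac{1}{-1036557} = - \frac{1}{1036557}$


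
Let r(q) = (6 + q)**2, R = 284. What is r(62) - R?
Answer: 4340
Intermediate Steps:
r(62) - R = (6 + 62)**2 - 1*284 = 68**2 - 284 = 4624 - 284 = 4340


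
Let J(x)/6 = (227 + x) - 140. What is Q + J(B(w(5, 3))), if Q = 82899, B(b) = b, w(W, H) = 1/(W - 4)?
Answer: 83427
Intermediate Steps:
w(W, H) = 1/(-4 + W)
J(x) = 522 + 6*x (J(x) = 6*((227 + x) - 140) = 6*(87 + x) = 522 + 6*x)
Q + J(B(w(5, 3))) = 82899 + (522 + 6/(-4 + 5)) = 82899 + (522 + 6/1) = 82899 + (522 + 6*1) = 82899 + (522 + 6) = 82899 + 528 = 83427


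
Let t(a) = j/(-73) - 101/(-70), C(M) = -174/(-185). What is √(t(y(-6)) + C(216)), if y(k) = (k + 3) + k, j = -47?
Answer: √108215916130/189070 ≈ 1.7399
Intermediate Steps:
y(k) = 3 + 2*k (y(k) = (3 + k) + k = 3 + 2*k)
C(M) = 174/185 (C(M) = -174*(-1/185) = 174/185)
t(a) = 10663/5110 (t(a) = -47/(-73) - 101/(-70) = -47*(-1/73) - 101*(-1/70) = 47/73 + 101/70 = 10663/5110)
√(t(y(-6)) + C(216)) = √(10663/5110 + 174/185) = √(572359/189070) = √108215916130/189070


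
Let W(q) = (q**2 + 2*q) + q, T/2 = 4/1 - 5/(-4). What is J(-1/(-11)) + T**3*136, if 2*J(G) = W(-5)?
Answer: 157442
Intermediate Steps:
T = 21/2 (T = 2*(4/1 - 5/(-4)) = 2*(4*1 - 5*(-1/4)) = 2*(4 + 5/4) = 2*(21/4) = 21/2 ≈ 10.500)
W(q) = q**2 + 3*q
J(G) = 5 (J(G) = (-5*(3 - 5))/2 = (-5*(-2))/2 = (1/2)*10 = 5)
J(-1/(-11)) + T**3*136 = 5 + (21/2)**3*136 = 5 + (9261/8)*136 = 5 + 157437 = 157442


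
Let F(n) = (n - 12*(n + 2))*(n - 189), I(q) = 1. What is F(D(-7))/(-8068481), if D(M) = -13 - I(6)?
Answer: 26390/8068481 ≈ 0.0032708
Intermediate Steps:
D(M) = -14 (D(M) = -13 - 1*1 = -13 - 1 = -14)
F(n) = (-189 + n)*(-24 - 11*n) (F(n) = (n - 12*(2 + n))*(-189 + n) = (n + (-24 - 12*n))*(-189 + n) = (-24 - 11*n)*(-189 + n) = (-189 + n)*(-24 - 11*n))
F(D(-7))/(-8068481) = (4536 - 11*(-14)**2 + 2055*(-14))/(-8068481) = (4536 - 11*196 - 28770)*(-1/8068481) = (4536 - 2156 - 28770)*(-1/8068481) = -26390*(-1/8068481) = 26390/8068481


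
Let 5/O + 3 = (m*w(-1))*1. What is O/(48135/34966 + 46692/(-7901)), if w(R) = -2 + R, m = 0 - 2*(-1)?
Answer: 1381331830/11270860533 ≈ 0.12256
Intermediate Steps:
m = 2 (m = 0 + 2 = 2)
O = -5/9 (O = 5/(-3 + (2*(-2 - 1))*1) = 5/(-3 + (2*(-3))*1) = 5/(-3 - 6*1) = 5/(-3 - 6) = 5/(-9) = 5*(-⅑) = -5/9 ≈ -0.55556)
O/(48135/34966 + 46692/(-7901)) = -5/(9*(48135/34966 + 46692/(-7901))) = -5/(9*(48135*(1/34966) + 46692*(-1/7901))) = -5/(9*(48135/34966 - 46692/7901)) = -5/(9*(-1252317837/276266366)) = -5/9*(-276266366/1252317837) = 1381331830/11270860533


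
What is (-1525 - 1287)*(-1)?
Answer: 2812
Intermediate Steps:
(-1525 - 1287)*(-1) = -2812*(-1) = 2812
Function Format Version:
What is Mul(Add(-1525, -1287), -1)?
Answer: 2812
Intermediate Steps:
Mul(Add(-1525, -1287), -1) = Mul(-2812, -1) = 2812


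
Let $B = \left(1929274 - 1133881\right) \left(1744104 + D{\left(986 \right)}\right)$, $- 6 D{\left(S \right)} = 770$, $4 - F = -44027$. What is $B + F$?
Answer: $1387146081468$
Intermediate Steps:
$F = 44031$ ($F = 4 - -44027 = 4 + 44027 = 44031$)
$D{\left(S \right)} = - \frac{385}{3}$ ($D{\left(S \right)} = \left(- \frac{1}{6}\right) 770 = - \frac{385}{3}$)
$B = 1387146037437$ ($B = \left(1929274 - 1133881\right) \left(1744104 - \frac{385}{3}\right) = 795393 \cdot \frac{5231927}{3} = 1387146037437$)
$B + F = 1387146037437 + 44031 = 1387146081468$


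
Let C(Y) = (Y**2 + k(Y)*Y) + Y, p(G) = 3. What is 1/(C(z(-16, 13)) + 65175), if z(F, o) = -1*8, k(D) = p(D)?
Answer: 1/65207 ≈ 1.5336e-5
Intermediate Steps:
k(D) = 3
z(F, o) = -8
C(Y) = Y**2 + 4*Y (C(Y) = (Y**2 + 3*Y) + Y = Y**2 + 4*Y)
1/(C(z(-16, 13)) + 65175) = 1/(-8*(4 - 8) + 65175) = 1/(-8*(-4) + 65175) = 1/(32 + 65175) = 1/65207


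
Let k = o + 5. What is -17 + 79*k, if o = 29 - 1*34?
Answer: -17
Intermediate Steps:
o = -5 (o = 29 - 34 = -5)
k = 0 (k = -5 + 5 = 0)
-17 + 79*k = -17 + 79*0 = -17 + 0 = -17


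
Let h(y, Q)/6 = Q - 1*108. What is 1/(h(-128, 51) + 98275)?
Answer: 1/97933 ≈ 1.0211e-5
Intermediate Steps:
h(y, Q) = -648 + 6*Q (h(y, Q) = 6*(Q - 1*108) = 6*(Q - 108) = 6*(-108 + Q) = -648 + 6*Q)
1/(h(-128, 51) + 98275) = 1/((-648 + 6*51) + 98275) = 1/((-648 + 306) + 98275) = 1/(-342 + 98275) = 1/97933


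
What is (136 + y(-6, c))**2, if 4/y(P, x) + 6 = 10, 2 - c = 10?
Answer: 18769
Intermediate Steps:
c = -8 (c = 2 - 1*10 = 2 - 10 = -8)
y(P, x) = 1 (y(P, x) = 4/(-6 + 10) = 4/4 = 4*(1/4) = 1)
(136 + y(-6, c))**2 = (136 + 1)**2 = 137**2 = 18769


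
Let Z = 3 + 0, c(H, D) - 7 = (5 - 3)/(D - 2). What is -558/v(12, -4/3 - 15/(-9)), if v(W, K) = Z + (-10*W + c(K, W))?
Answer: 310/61 ≈ 5.0820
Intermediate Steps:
c(H, D) = 7 + 2/(-2 + D) (c(H, D) = 7 + (5 - 3)/(D - 2) = 7 + 2/(-2 + D))
Z = 3
v(W, K) = 3 - 10*W + (-12 + 7*W)/(-2 + W) (v(W, K) = 3 + (-10*W + (-12 + 7*W)/(-2 + W)) = 3 - 10*W + (-12 + 7*W)/(-2 + W))
-558/v(12, -4/3 - 15/(-9)) = -558*(-2 + 12)/(2*(-9 - 5*12² + 15*12)) = -558*5/(-9 - 5*144 + 180) = -558*5/(-9 - 720 + 180) = -558/(2*(⅒)*(-549)) = -558/(-549/5) = -558*(-5/549) = 310/61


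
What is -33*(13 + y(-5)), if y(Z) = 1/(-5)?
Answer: -2112/5 ≈ -422.40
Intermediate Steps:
y(Z) = -⅕
-33*(13 + y(-5)) = -33*(13 - ⅕) = -33*64/5 = -2112/5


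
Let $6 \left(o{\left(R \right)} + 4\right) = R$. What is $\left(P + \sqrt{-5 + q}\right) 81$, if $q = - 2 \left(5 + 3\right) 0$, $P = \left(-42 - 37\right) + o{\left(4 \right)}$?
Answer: $-6669 + 81 i \sqrt{5} \approx -6669.0 + 181.12 i$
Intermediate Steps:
$o{\left(R \right)} = -4 + \frac{R}{6}$
$P = - \frac{247}{3}$ ($P = \left(-42 - 37\right) + \left(-4 + \frac{1}{6} \cdot 4\right) = -79 + \left(-4 + \frac{2}{3}\right) = -79 - \frac{10}{3} = - \frac{247}{3} \approx -82.333$)
$q = 0$ ($q = \left(-2\right) 8 \cdot 0 = \left(-16\right) 0 = 0$)
$\left(P + \sqrt{-5 + q}\right) 81 = \left(- \frac{247}{3} + \sqrt{-5 + 0}\right) 81 = \left(- \frac{247}{3} + \sqrt{-5}\right) 81 = \left(- \frac{247}{3} + i \sqrt{5}\right) 81 = -6669 + 81 i \sqrt{5}$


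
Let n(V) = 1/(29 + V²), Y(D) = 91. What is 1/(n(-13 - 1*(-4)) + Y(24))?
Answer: 110/10011 ≈ 0.010988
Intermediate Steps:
1/(n(-13 - 1*(-4)) + Y(24)) = 1/(1/(29 + (-13 - 1*(-4))²) + 91) = 1/(1/(29 + (-13 + 4)²) + 91) = 1/(1/(29 + (-9)²) + 91) = 1/(1/(29 + 81) + 91) = 1/(1/110 + 91) = 1/(10011/110) = 110/10011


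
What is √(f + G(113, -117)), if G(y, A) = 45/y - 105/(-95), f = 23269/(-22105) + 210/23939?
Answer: √593259227220894979608845/1136131414465 ≈ 0.67794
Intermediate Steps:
f = -552394541/529171595 (f = 23269*(-1/22105) + 210*(1/23939) = -23269/22105 + 210/23939 = -552394541/529171595 ≈ -1.0439)
G(y, A) = 21/19 + 45/y (G(y, A) = 45/y - 105*(-1/95) = 45/y + 21/19 = 21/19 + 45/y)
√(f + G(113, -117)) = √(-552394541/529171595 + (21/19 + 45/113)) = √(-552394541/529171595 + 3228/2147) = √(522174829133/1136131414465) = √593259227220894979608845/1136131414465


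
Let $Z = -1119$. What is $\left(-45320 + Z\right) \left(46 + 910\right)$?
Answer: $-44395684$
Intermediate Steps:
$\left(-45320 + Z\right) \left(46 + 910\right) = \left(-45320 - 1119\right) \left(46 + 910\right) = \left(-46439\right) 956 = -44395684$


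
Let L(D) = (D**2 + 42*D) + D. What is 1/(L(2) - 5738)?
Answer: -1/5648 ≈ -0.00017705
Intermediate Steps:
L(D) = D**2 + 43*D
1/(L(2) - 5738) = 1/(2*(43 + 2) - 5738) = 1/(2*45 - 5738) = 1/(90 - 5738) = 1/(-5648) = -1/5648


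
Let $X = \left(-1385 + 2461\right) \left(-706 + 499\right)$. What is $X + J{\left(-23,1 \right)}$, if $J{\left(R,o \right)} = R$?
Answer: $-222755$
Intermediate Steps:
$X = -222732$ ($X = 1076 \left(-207\right) = -222732$)
$X + J{\left(-23,1 \right)} = -222732 - 23 = -222755$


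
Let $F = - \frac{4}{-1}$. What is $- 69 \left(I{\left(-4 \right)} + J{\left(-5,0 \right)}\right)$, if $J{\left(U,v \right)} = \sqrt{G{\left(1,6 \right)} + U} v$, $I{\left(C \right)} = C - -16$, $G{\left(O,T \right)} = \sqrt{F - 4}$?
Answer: $-828$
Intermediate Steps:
$F = 4$ ($F = \left(-4\right) \left(-1\right) = 4$)
$G{\left(O,T \right)} = 0$ ($G{\left(O,T \right)} = \sqrt{4 - 4} = \sqrt{0} = 0$)
$I{\left(C \right)} = 16 + C$ ($I{\left(C \right)} = C + 16 = 16 + C$)
$J{\left(U,v \right)} = v \sqrt{U}$ ($J{\left(U,v \right)} = \sqrt{0 + U} v = \sqrt{U} v = v \sqrt{U}$)
$- 69 \left(I{\left(-4 \right)} + J{\left(-5,0 \right)}\right) = - 69 \left(\left(16 - 4\right) + 0 \sqrt{-5}\right) = - 69 \left(12 + 0 i \sqrt{5}\right) = - 69 \left(12 + 0\right) = \left(-69\right) 12 = -828$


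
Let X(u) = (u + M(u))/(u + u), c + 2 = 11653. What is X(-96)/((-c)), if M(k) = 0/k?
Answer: -1/23302 ≈ -4.2915e-5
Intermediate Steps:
c = 11651 (c = -2 + 11653 = 11651)
M(k) = 0
X(u) = ½ (X(u) = (u + 0)/(u + u) = u/((2*u)) = u*(1/(2*u)) = ½)
X(-96)/((-c)) = 1/(2*((-1*11651))) = (½)/(-11651) = (½)*(-1/11651) = -1/23302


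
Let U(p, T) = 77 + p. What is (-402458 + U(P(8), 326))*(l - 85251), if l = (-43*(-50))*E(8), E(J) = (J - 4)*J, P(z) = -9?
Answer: 6619717890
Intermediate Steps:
E(J) = J*(-4 + J) (E(J) = (-4 + J)*J = J*(-4 + J))
l = 68800 (l = (-43*(-50))*(8*(-4 + 8)) = 2150*(8*4) = 2150*32 = 68800)
(-402458 + U(P(8), 326))*(l - 85251) = (-402458 + (77 - 9))*(68800 - 85251) = (-402458 + 68)*(-16451) = -402390*(-16451) = 6619717890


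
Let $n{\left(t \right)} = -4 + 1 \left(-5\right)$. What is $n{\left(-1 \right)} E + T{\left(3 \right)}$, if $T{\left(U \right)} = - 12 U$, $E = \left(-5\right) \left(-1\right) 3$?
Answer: $-171$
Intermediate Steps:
$n{\left(t \right)} = -9$ ($n{\left(t \right)} = -4 - 5 = -9$)
$E = 15$ ($E = 5 \cdot 3 = 15$)
$n{\left(-1 \right)} E + T{\left(3 \right)} = \left(-9\right) 15 - 36 = -135 - 36 = -171$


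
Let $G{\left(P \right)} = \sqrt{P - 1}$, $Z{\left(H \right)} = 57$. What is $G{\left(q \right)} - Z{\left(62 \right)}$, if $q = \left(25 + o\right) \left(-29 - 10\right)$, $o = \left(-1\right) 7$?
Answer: $-57 + i \sqrt{703} \approx -57.0 + 26.514 i$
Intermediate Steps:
$o = -7$
$q = -702$ ($q = \left(25 - 7\right) \left(-29 - 10\right) = 18 \left(-39\right) = -702$)
$G{\left(P \right)} = \sqrt{-1 + P}$
$G{\left(q \right)} - Z{\left(62 \right)} = \sqrt{-1 - 702} - 57 = \sqrt{-703} - 57 = i \sqrt{703} - 57 = -57 + i \sqrt{703}$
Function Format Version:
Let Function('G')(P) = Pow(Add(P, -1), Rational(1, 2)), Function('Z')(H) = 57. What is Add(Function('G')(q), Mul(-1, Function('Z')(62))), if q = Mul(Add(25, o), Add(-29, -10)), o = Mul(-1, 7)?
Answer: Add(-57, Mul(I, Pow(703, Rational(1, 2)))) ≈ Add(-57.000, Mul(26.514, I))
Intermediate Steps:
o = -7
q = -702 (q = Mul(Add(25, -7), Add(-29, -10)) = Mul(18, -39) = -702)
Function('G')(P) = Pow(Add(-1, P), Rational(1, 2))
Add(Function('G')(q), Mul(-1, Function('Z')(62))) = Add(Pow(Add(-1, -702), Rational(1, 2)), Mul(-1, 57)) = Add(Pow(-703, Rational(1, 2)), -57) = Add(Mul(I, Pow(703, Rational(1, 2))), -57) = Add(-57, Mul(I, Pow(703, Rational(1, 2))))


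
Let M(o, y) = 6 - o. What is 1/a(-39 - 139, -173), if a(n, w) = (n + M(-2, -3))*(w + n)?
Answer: 1/59670 ≈ 1.6759e-5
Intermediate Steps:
a(n, w) = (8 + n)*(n + w) (a(n, w) = (n + (6 - 1*(-2)))*(w + n) = (n + (6 + 2))*(n + w) = (n + 8)*(n + w) = (8 + n)*(n + w))
1/a(-39 - 139, -173) = 1/((-39 - 139)**2 + 8*(-39 - 139) + 8*(-173) + (-39 - 139)*(-173)) = 1/((-178)**2 + 8*(-178) - 1384 - 178*(-173)) = 1/(31684 - 1424 - 1384 + 30794) = 1/59670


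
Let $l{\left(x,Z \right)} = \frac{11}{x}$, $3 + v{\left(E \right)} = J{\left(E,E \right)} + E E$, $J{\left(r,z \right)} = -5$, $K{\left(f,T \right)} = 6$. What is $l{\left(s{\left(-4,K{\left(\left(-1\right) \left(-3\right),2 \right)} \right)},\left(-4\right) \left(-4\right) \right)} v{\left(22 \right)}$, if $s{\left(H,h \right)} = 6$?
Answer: $\frac{2618}{3} \approx 872.67$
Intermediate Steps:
$v{\left(E \right)} = -8 + E^{2}$ ($v{\left(E \right)} = -3 + \left(-5 + E E\right) = -3 + \left(-5 + E^{2}\right) = -8 + E^{2}$)
$l{\left(s{\left(-4,K{\left(\left(-1\right) \left(-3\right),2 \right)} \right)},\left(-4\right) \left(-4\right) \right)} v{\left(22 \right)} = \frac{11}{6} \left(-8 + 22^{2}\right) = 11 \cdot \frac{1}{6} \left(-8 + 484\right) = \frac{11}{6} \cdot 476 = \frac{2618}{3}$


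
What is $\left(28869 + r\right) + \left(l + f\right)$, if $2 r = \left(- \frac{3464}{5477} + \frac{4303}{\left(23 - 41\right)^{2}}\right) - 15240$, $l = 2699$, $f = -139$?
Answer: $\frac{84522871859}{3549096} \approx 23815.0$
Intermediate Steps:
$r = - \frac{27021666325}{3549096}$ ($r = \frac{\left(- \frac{3464}{5477} + \frac{4303}{\left(23 - 41\right)^{2}}\right) - 15240}{2} = \frac{\left(\left(-3464\right) \frac{1}{5477} + \frac{4303}{\left(-18\right)^{2}}\right) - 15240}{2} = \frac{\left(- \frac{3464}{5477} + \frac{4303}{324}\right) - 15240}{2} = \frac{\frac{22445195}{1774548} - 15240}{2} = \frac{1}{2} \left(- \frac{27021666325}{1774548}\right) = - \frac{27021666325}{3549096} \approx -7613.7$)
$\left(28869 + r\right) + \left(l + f\right) = \left(28869 - \frac{27021666325}{3549096}\right) + \left(2699 - 139\right) = \frac{75437186099}{3549096} + 2560 = \frac{84522871859}{3549096}$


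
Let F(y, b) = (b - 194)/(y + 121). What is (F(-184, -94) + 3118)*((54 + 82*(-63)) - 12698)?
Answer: -389290980/7 ≈ -5.5613e+7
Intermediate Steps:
F(y, b) = (-194 + b)/(121 + y)
(F(-184, -94) + 3118)*((54 + 82*(-63)) - 12698) = ((-194 - 94)/(121 - 184) + 3118)*((54 + 82*(-63)) - 12698) = (-288/(-63) + 3118)*((54 - 5166) - 12698) = (-1/63*(-288) + 3118)*(-5112 - 12698) = (32/7 + 3118)*(-17810) = (21858/7)*(-17810) = -389290980/7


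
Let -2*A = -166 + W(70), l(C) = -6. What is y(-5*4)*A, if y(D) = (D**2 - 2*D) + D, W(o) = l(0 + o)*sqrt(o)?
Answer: 34860 + 1260*sqrt(70) ≈ 45402.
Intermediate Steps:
W(o) = -6*sqrt(o)
y(D) = D**2 - D
A = 83 + 3*sqrt(70) (A = -(-166 - 6*sqrt(70))/2 = 83 + 3*sqrt(70) ≈ 108.10)
y(-5*4)*A = ((-5*4)*(-1 - 5*4))*(83 + 3*sqrt(70)) = (-20*(-1 - 20))*(83 + 3*sqrt(70)) = (-20*(-21))*(83 + 3*sqrt(70)) = 420*(83 + 3*sqrt(70)) = 34860 + 1260*sqrt(70)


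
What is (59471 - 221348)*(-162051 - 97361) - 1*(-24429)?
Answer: 41992860753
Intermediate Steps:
(59471 - 221348)*(-162051 - 97361) - 1*(-24429) = -161877*(-259412) + 24429 = 41992836324 + 24429 = 41992860753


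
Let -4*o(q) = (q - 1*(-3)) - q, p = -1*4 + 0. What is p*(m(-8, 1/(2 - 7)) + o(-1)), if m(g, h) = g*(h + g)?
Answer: -1297/5 ≈ -259.40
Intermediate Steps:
p = -4 (p = -4 + 0 = -4)
m(g, h) = g*(g + h)
o(q) = -3/4 (o(q) = -((q - 1*(-3)) - q)/4 = -((q + 3) - q)/4 = -((3 + q) - q)/4 = -1/4*3 = -3/4)
p*(m(-8, 1/(2 - 7)) + o(-1)) = -4*(-8*(-8 + 1/(2 - 7)) - 3/4) = -4*(-8*(-8 + 1/(-5)) - 3/4) = -4*(-8*(-8 - 1/5) - 3/4) = -4*(-8*(-41/5) - 3/4) = -4*(328/5 - 3/4) = -4*1297/20 = -1297/5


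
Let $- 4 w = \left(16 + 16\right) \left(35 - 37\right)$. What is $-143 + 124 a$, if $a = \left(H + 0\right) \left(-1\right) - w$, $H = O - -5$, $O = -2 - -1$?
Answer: $-2623$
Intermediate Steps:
$O = -1$ ($O = -2 + 1 = -1$)
$w = 16$ ($w = - \frac{\left(16 + 16\right) \left(35 - 37\right)}{4} = - \frac{32 \left(-2\right)}{4} = \left(- \frac{1}{4}\right) \left(-64\right) = 16$)
$H = 4$ ($H = -1 - -5 = -1 + 5 = 4$)
$a = -20$ ($a = \left(4 + 0\right) \left(-1\right) - 16 = 4 \left(-1\right) - 16 = -4 - 16 = -20$)
$-143 + 124 a = -143 + 124 \left(-20\right) = -143 - 2480 = -2623$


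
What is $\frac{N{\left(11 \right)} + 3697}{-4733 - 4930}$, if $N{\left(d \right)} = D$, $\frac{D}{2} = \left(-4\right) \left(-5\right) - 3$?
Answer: $- \frac{3731}{9663} \approx -0.38611$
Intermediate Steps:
$D = 34$ ($D = 2 \left(\left(-4\right) \left(-5\right) - 3\right) = 2 \left(20 - 3\right) = 2 \cdot 17 = 34$)
$N{\left(d \right)} = 34$
$\frac{N{\left(11 \right)} + 3697}{-4733 - 4930} = \frac{34 + 3697}{-4733 - 4930} = \frac{3731}{-9663} = 3731 \left(- \frac{1}{9663}\right) = - \frac{3731}{9663}$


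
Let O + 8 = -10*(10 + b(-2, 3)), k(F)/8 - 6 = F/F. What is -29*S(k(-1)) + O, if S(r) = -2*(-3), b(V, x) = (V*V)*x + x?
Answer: -432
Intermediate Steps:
k(F) = 56 (k(F) = 48 + 8*(F/F) = 48 + 8*1 = 48 + 8 = 56)
b(V, x) = x + x*V² (b(V, x) = V²*x + x = x*V² + x = x + x*V²)
S(r) = 6
O = -258 (O = -8 - 10*(10 + 3*(1 + (-2)²)) = -8 - 10*(10 + 3*(1 + 4)) = -8 - 10*(10 + 3*5) = -8 - 10*(10 + 15) = -8 - 10*25 = -8 - 250 = -258)
-29*S(k(-1)) + O = -29*6 - 258 = -174 - 258 = -432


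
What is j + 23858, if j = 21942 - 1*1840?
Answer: 43960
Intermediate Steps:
j = 20102 (j = 21942 - 1840 = 20102)
j + 23858 = 20102 + 23858 = 43960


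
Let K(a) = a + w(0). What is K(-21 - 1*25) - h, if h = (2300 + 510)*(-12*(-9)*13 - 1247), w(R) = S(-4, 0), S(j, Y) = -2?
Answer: -441218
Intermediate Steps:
w(R) = -2
h = 441170 (h = 2810*(108*13 - 1247) = 2810*(1404 - 1247) = 2810*157 = 441170)
K(a) = -2 + a (K(a) = a - 2 = -2 + a)
K(-21 - 1*25) - h = (-2 + (-21 - 1*25)) - 1*441170 = (-2 + (-21 - 25)) - 441170 = (-2 - 46) - 441170 = -48 - 441170 = -441218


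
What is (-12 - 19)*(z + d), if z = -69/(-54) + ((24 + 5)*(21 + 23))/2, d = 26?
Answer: -371225/18 ≈ -20624.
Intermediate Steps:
z = 11507/18 (z = -69*(-1/54) + (29*44)*(½) = 23/18 + 1276*(½) = 23/18 + 638 = 11507/18 ≈ 639.28)
(-12 - 19)*(z + d) = (-12 - 19)*(11507/18 + 26) = -31*11975/18 = -371225/18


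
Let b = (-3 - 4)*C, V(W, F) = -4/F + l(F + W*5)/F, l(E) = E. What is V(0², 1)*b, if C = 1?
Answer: 21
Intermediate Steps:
V(W, F) = -4/F + (F + 5*W)/F (V(W, F) = -4/F + (F + W*5)/F = -4/F + (F + 5*W)/F)
b = -7 (b = (-3 - 4)*1 = -7*1 = -7)
V(0², 1)*b = ((-4 + 1 + 5*0²)/1)*(-7) = (1*(-4 + 1 + 5*0))*(-7) = (1*(-4 + 1 + 0))*(-7) = (1*(-3))*(-7) = -3*(-7) = 21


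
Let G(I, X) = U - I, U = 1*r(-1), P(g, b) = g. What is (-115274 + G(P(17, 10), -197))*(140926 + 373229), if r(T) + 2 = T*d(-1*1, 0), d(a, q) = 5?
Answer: -59281043190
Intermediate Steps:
r(T) = -2 + 5*T (r(T) = -2 + T*5 = -2 + 5*T)
U = -7 (U = 1*(-2 + 5*(-1)) = 1*(-2 - 5) = 1*(-7) = -7)
G(I, X) = -7 - I
(-115274 + G(P(17, 10), -197))*(140926 + 373229) = (-115274 + (-7 - 1*17))*(140926 + 373229) = (-115274 + (-7 - 17))*514155 = (-115274 - 24)*514155 = -115298*514155 = -59281043190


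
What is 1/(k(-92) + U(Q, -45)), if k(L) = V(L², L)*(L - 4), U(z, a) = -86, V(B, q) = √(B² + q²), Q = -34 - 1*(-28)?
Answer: 43/330152874382 - 2208*√8465/165076437191 ≈ -1.2305e-6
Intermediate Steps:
Q = -6 (Q = -34 + 28 = -6)
k(L) = √(L² + L⁴)*(-4 + L) (k(L) = √((L²)² + L²)*(L - 4) = √(L⁴ + L²)*(-4 + L) = √(L² + L⁴)*(-4 + L))
1/(k(-92) + U(Q, -45)) = 1/(√((-92)²*(1 + (-92)²))*(-4 - 92) - 86) = 1/(√(8464*(1 + 8464))*(-96) - 86) = 1/(√(8464*8465)*(-96) - 86) = 1/(√71647760*(-96) - 86) = 1/((92*√8465)*(-96) - 86) = 1/(-8832*√8465 - 86) = 1/(-86 - 8832*√8465)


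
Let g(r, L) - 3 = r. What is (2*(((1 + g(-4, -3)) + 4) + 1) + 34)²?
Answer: 1936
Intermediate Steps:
g(r, L) = 3 + r
(2*(((1 + g(-4, -3)) + 4) + 1) + 34)² = (2*(((1 + (3 - 4)) + 4) + 1) + 34)² = (2*(((1 - 1) + 4) + 1) + 34)² = (2*((0 + 4) + 1) + 34)² = (2*(4 + 1) + 34)² = (2*5 + 34)² = (10 + 34)² = 44² = 1936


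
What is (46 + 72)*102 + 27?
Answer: 12063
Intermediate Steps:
(46 + 72)*102 + 27 = 118*102 + 27 = 12036 + 27 = 12063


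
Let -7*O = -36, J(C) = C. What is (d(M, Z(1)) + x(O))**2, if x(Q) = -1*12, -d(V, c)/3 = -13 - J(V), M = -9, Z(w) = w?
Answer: 0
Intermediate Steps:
O = 36/7 (O = -1/7*(-36) = 36/7 ≈ 5.1429)
d(V, c) = 39 + 3*V (d(V, c) = -3*(-13 - V) = 39 + 3*V)
x(Q) = -12
(d(M, Z(1)) + x(O))**2 = ((39 + 3*(-9)) - 12)**2 = ((39 - 27) - 12)**2 = (12 - 12)**2 = 0**2 = 0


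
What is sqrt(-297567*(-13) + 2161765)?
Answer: 14*sqrt(30766) ≈ 2455.6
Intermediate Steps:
sqrt(-297567*(-13) + 2161765) = sqrt(3868371 + 2161765) = sqrt(6030136) = 14*sqrt(30766)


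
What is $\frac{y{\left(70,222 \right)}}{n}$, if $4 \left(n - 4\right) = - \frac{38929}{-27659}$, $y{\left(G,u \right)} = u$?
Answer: $\frac{8187064}{160491} \approx 51.013$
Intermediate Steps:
$n = \frac{481473}{110636}$ ($n = 4 + \frac{\left(-38929\right) \frac{1}{-27659}}{4} = 4 + \frac{\left(-38929\right) \left(- \frac{1}{27659}\right)}{4} = 4 + \frac{1}{4} \cdot \frac{38929}{27659} = 4 + \frac{38929}{110636} = \frac{481473}{110636} \approx 4.3519$)
$\frac{y{\left(70,222 \right)}}{n} = \frac{222}{\frac{481473}{110636}} = 222 \cdot \frac{110636}{481473} = \frac{8187064}{160491}$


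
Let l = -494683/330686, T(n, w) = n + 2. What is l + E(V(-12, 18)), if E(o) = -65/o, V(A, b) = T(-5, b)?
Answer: 20010541/992058 ≈ 20.171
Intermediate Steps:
T(n, w) = 2 + n
V(A, b) = -3 (V(A, b) = 2 - 5 = -3)
l = -494683/330686 (l = -494683*1/330686 = -494683/330686 ≈ -1.4959)
l + E(V(-12, 18)) = -494683/330686 - 65/(-3) = -494683/330686 - 65*(-⅓) = -494683/330686 + 65/3 = 20010541/992058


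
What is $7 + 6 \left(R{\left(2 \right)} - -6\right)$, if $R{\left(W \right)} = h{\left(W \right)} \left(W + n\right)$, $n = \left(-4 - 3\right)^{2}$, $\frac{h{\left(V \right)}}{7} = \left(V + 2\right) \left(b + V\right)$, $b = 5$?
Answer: $60019$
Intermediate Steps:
$h{\left(V \right)} = 7 \left(2 + V\right) \left(5 + V\right)$ ($h{\left(V \right)} = 7 \left(V + 2\right) \left(5 + V\right) = 7 \left(2 + V\right) \left(5 + V\right)$)
$n = 49$ ($n = \left(-7\right)^{2} = 49$)
$R{\left(W \right)} = \left(49 + W\right) \left(70 + 7 W^{2} + 49 W\right)$ ($R{\left(W \right)} = \left(70 + 7 W^{2} + 49 W\right) \left(W + 49\right) = \left(70 + 7 W^{2} + 49 W\right) \left(49 + W\right) = \left(49 + W\right) \left(70 + 7 W^{2} + 49 W\right)$)
$7 + 6 \left(R{\left(2 \right)} - -6\right) = 7 + 6 \left(7 \left(49 + 2\right) \left(10 + 2^{2} + 7 \cdot 2\right) - -6\right) = 7 + 6 \left(7 \cdot 51 \left(10 + 4 + 14\right) + 6\right) = 7 + 6 \left(7 \cdot 51 \cdot 28 + 6\right) = 7 + 6 \left(9996 + 6\right) = 7 + 6 \cdot 10002 = 7 + 60012 = 60019$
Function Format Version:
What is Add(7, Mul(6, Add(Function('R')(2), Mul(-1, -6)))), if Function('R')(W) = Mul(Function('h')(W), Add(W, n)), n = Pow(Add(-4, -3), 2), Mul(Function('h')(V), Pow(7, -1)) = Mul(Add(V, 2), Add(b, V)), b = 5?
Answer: 60019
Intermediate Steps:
Function('h')(V) = Mul(7, Add(2, V), Add(5, V)) (Function('h')(V) = Mul(7, Mul(Add(V, 2), Add(5, V))) = Mul(7, Mul(Add(2, V), Add(5, V))) = Mul(7, Add(2, V), Add(5, V)))
n = 49 (n = Pow(-7, 2) = 49)
Function('R')(W) = Mul(Add(49, W), Add(70, Mul(7, Pow(W, 2)), Mul(49, W))) (Function('R')(W) = Mul(Add(70, Mul(7, Pow(W, 2)), Mul(49, W)), Add(W, 49)) = Mul(Add(70, Mul(7, Pow(W, 2)), Mul(49, W)), Add(49, W)) = Mul(Add(49, W), Add(70, Mul(7, Pow(W, 2)), Mul(49, W))))
Add(7, Mul(6, Add(Function('R')(2), Mul(-1, -6)))) = Add(7, Mul(6, Add(Mul(7, Add(49, 2), Add(10, Pow(2, 2), Mul(7, 2))), Mul(-1, -6)))) = Add(7, Mul(6, Add(Mul(7, 51, Add(10, 4, 14)), 6))) = Add(7, Mul(6, Add(Mul(7, 51, 28), 6))) = Add(7, Mul(6, Add(9996, 6))) = Add(7, Mul(6, 10002)) = Add(7, 60012) = 60019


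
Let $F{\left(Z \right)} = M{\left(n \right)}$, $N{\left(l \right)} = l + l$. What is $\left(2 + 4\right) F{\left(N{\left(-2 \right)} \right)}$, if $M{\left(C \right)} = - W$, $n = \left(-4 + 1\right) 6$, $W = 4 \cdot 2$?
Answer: $-48$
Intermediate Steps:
$N{\left(l \right)} = 2 l$
$W = 8$
$n = -18$ ($n = \left(-3\right) 6 = -18$)
$M{\left(C \right)} = -8$ ($M{\left(C \right)} = \left(-1\right) 8 = -8$)
$F{\left(Z \right)} = -8$
$\left(2 + 4\right) F{\left(N{\left(-2 \right)} \right)} = \left(2 + 4\right) \left(-8\right) = 6 \left(-8\right) = -48$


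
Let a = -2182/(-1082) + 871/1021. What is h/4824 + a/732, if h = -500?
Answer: -2026223932/20317494663 ≈ -0.099728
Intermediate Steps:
a = 1585122/552361 (a = -2182*(-1/1082) + 871*(1/1021) = 1091/541 + 871/1021 = 1585122/552361 ≈ 2.8697)
h/4824 + a/732 = -500/4824 + (1585122/552361)/732 = -500*1/4824 + (1585122/552361)*(1/732) = -125/1206 + 264187/67388042 = -2026223932/20317494663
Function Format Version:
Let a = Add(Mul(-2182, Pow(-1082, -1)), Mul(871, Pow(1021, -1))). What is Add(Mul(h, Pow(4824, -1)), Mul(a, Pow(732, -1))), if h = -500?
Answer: Rational(-2026223932, 20317494663) ≈ -0.099728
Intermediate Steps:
a = Rational(1585122, 552361) (a = Add(Mul(-2182, Rational(-1, 1082)), Mul(871, Rational(1, 1021))) = Add(Rational(1091, 541), Rational(871, 1021)) = Rational(1585122, 552361) ≈ 2.8697)
Add(Mul(h, Pow(4824, -1)), Mul(a, Pow(732, -1))) = Add(Mul(-500, Pow(4824, -1)), Mul(Rational(1585122, 552361), Pow(732, -1))) = Add(Mul(-500, Rational(1, 4824)), Mul(Rational(1585122, 552361), Rational(1, 732))) = Add(Rational(-125, 1206), Rational(264187, 67388042)) = Rational(-2026223932, 20317494663)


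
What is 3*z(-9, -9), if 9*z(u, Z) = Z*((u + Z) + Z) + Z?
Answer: 78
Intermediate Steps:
z(u, Z) = Z/9 + Z*(u + 2*Z)/9 (z(u, Z) = (Z*((u + Z) + Z) + Z)/9 = (Z*((Z + u) + Z) + Z)/9 = (Z*(u + 2*Z) + Z)/9 = (Z + Z*(u + 2*Z))/9 = Z/9 + Z*(u + 2*Z)/9)
3*z(-9, -9) = 3*((⅑)*(-9)*(1 - 9 + 2*(-9))) = 3*((⅑)*(-9)*(1 - 9 - 18)) = 3*((⅑)*(-9)*(-26)) = 3*26 = 78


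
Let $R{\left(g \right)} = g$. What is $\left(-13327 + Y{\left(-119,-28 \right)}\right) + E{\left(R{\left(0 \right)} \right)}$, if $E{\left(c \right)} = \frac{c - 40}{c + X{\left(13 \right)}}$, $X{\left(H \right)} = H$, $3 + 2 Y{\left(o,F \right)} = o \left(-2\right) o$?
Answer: $- \frac{714807}{26} \approx -27493.0$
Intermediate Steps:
$Y{\left(o,F \right)} = - \frac{3}{2} - o^{2}$ ($Y{\left(o,F \right)} = - \frac{3}{2} + \frac{o \left(-2\right) o}{2} = - \frac{3}{2} + \frac{- 2 o o}{2} = - \frac{3}{2} + \frac{\left(-2\right) o^{2}}{2} = - \frac{3}{2} - o^{2}$)
$E{\left(c \right)} = \frac{-40 + c}{13 + c}$ ($E{\left(c \right)} = \frac{c - 40}{c + 13} = \frac{-40 + c}{13 + c}$)
$\left(-13327 + Y{\left(-119,-28 \right)}\right) + E{\left(R{\left(0 \right)} \right)} = \left(-13327 - \frac{28325}{2}\right) + \frac{-40 + 0}{13 + 0} = \left(-13327 - \frac{28325}{2}\right) + \frac{1}{13} \left(-40\right) = \left(-13327 - \frac{28325}{2}\right) - \frac{40}{13} = - \frac{54979}{2} - \frac{40}{13} = - \frac{714807}{26}$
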